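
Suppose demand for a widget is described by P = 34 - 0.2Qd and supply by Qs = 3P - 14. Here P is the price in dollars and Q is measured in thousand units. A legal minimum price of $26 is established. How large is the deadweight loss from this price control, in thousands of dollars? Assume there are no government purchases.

Rearranging demand gives Qd = 170 - 5P. In a free market, 170 - 5P = 3P - 14 gives the equilibrium P* = 23, Q* = 55.
Since 26 > 23, the floor is binding.
At P = 26: Qd = 170 - 5·26 = 40 and Qs = 3·26 - 14 = 64.
Quantity traded falls to 40. At Q = 40 the demand price is (170 - 40)/5 = 26 and the supply price is (14 + 40)/3 = 18.
Deadweight loss = ½ · (26 - 18) · (55 - 40) = ½ · 8 · 15 = 60.

60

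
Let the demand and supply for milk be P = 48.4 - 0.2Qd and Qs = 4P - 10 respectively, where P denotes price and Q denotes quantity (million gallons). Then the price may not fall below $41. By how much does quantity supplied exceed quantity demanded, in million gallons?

117

Rearranging demand gives Qd = 242 - 5P. Equilibrium: 242 - 5P = 4P - 10, so 252 = 9P and P* = 28, Q* = 102.
Since 41 > 28, the floor is binding.
At P = 41: Qd = 242 - 5·41 = 37 and Qs = 4·41 - 10 = 154.
Surplus = Qs - Qd = 154 - 37 = 117.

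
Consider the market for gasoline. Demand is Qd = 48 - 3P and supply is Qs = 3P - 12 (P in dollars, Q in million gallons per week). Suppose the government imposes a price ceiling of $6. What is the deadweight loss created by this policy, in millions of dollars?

48

Equilibrium: 48 - 3P = 3P - 12, so 60 = 6P and P* = 10, Q* = 18.
Since 6 < 10, the ceiling is binding.
At P = 6: Qd = 48 - 3·6 = 30 and Qs = 3·6 - 12 = 6.
Quantity traded falls to 6. At Q = 6 the demand price is (48 - 6)/3 = 14 and the supply price is (12 + 6)/3 = 6.
Deadweight loss = ½ · (14 - 6) · (18 - 6) = ½ · 8 · 12 = 48.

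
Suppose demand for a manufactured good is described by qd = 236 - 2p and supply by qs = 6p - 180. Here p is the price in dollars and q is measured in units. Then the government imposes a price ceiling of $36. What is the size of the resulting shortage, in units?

128

Equilibrium: 236 - 2p = 6p - 180, so 416 = 8p and p* = 52, q* = 132.
Since 36 < 52, the ceiling is binding.
At p = 36: qd = 236 - 2·36 = 164 and qs = 6·36 - 180 = 36.
Shortage = qd - qs = 164 - 36 = 128.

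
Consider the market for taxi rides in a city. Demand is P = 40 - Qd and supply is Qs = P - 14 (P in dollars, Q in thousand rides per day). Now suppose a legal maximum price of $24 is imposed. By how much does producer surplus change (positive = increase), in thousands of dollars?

Rearranging demand gives Qd = 40 - P. Setting quantity demanded equal to quantity supplied, 40 - P = P - 14, gives P* = 27 and Q* = 13.
Since 24 < 27, the ceiling is binding.
At P = 24: Qd = 40 - 24 = 16 and Qs = 24 - 14 = 10.
Producer surplus without the control is ½ · (27 - 14) · 13 = 84.5.
With the ceiling, producers sell 10 units at 24, so PS = ½ · (24 - 14) · 10 = 50.
Change in producer surplus = 50 - 84.5 = -34.5.

-34.5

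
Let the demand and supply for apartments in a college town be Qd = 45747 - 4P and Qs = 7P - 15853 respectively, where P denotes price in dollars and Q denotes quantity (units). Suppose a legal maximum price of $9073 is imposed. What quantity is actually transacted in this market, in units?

Equilibrium: 45747 - 4P = 7P - 15853, so 61600 = 11P and P* = 5600, Q* = 23347.
The ceiling of 9073 is above the equilibrium price 5600, so it is not binding; the market clears at P* = 5600, Q* = 23347.

23347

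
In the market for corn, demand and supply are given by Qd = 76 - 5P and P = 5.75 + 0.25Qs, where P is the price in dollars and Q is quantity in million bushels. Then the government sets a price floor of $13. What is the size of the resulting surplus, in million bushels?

18

Rearranging supply gives Qs = 4P - 23. Equilibrium: 76 - 5P = 4P - 23, so 99 = 9P and P* = 11, Q* = 21.
Since 13 > 11, the floor is binding.
At P = 13: Qd = 76 - 5·13 = 11 and Qs = 4·13 - 23 = 29.
Surplus = Qs - Qd = 29 - 11 = 18.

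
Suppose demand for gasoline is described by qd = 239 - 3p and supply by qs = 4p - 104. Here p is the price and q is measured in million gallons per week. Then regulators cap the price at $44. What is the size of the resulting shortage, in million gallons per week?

35

Without the control the market clears where 239 - 3p = 4p - 104, i.e. p* = 49 and q* = 92.
The ceiling of 44 is below the equilibrium price 49, so it binds.
At p = 44: qd = 239 - 3·44 = 107 and qs = 4·44 - 104 = 72.
Shortage = qd - qs = 107 - 72 = 35.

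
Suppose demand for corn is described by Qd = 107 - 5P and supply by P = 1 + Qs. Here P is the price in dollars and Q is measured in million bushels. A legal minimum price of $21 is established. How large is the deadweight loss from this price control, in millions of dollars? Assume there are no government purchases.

Rearranging supply gives Qs = P - 1. Setting quantity demanded equal to quantity supplied, 107 - 5P = P - 1, gives P* = 18 and Q* = 17.
Because the floor (21) lies above the market-clearing price, it is binding.
At P = 21: Qd = 107 - 5·21 = 2 and Qs = 21 - 1 = 20.
Quantity traded falls to 2. At Q = 2 the demand price is (107 - 2)/5 = 21 and the supply price is 1 + 2 = 3.
Deadweight loss = ½ · (21 - 3) · (17 - 2) = ½ · 18 · 15 = 135.

135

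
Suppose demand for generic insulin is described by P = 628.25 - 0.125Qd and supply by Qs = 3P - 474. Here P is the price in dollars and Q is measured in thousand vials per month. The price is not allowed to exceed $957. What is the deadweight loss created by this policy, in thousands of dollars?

Rearranging demand gives Qd = 5026 - 8P. Setting quantity demanded equal to quantity supplied, 5026 - 8P = 3P - 474, gives P* = 500 and Q* = 1026.
The ceiling of 957 is above the equilibrium price 500, so it is not binding; the market clears at P* = 500, Q* = 1026.
Since the control does not bind, no trades are prevented and deadweight loss is zero.

0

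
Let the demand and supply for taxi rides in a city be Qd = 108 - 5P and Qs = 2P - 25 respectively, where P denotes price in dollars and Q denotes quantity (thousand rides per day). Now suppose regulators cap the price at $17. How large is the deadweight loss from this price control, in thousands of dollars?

5.6

Equilibrium: 108 - 5P = 2P - 25, so 133 = 7P and P* = 19, Q* = 13.
Since 17 < 19, the ceiling is binding.
At P = 17: Qd = 108 - 5·17 = 23 and Qs = 2·17 - 25 = 9.
Quantity traded falls to 9. At Q = 9 the demand price is (108 - 9)/5 = 19.8 and the supply price is (25 + 9)/2 = 17.
Deadweight loss = ½ · (19.8 - 17) · (13 - 9) = ½ · 2.8 · 4 = 5.6.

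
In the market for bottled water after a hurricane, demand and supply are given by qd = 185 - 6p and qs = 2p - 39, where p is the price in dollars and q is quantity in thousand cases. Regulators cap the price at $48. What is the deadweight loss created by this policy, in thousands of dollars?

In a free market, 185 - 6p = 2p - 39 gives the equilibrium p* = 28, q* = 17.
Since 48 is above p* = 28, the ceiling does not bind and the free-market outcome prevails.
Since the control does not bind, no trades are prevented and deadweight loss is zero.

0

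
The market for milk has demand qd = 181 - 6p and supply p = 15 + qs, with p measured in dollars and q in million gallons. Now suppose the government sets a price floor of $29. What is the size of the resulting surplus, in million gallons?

Rearranging supply gives qs = p - 15. Setting quantity demanded equal to quantity supplied, 181 - 6p = p - 15, gives p* = 28 and q* = 13.
Since 29 > 28, the floor is binding.
At p = 29: qd = 181 - 6·29 = 7 and qs = 29 - 15 = 14.
Surplus = qs - qd = 14 - 7 = 7.

7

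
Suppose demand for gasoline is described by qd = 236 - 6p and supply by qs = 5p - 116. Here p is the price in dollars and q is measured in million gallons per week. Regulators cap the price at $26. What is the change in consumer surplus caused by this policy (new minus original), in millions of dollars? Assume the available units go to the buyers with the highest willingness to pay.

Equilibrium: 236 - 6p = 5p - 116, so 352 = 11p and p* = 32, q* = 44.
Because the ceiling (26) lies below the market-clearing price, it is binding.
At p = 26: qd = 236 - 6·26 = 80 and qs = 5·26 - 116 = 14.
Consumer surplus without the control is ½ · (118/3 - 32) · 44 = 484/3.
With the ceiling, 14 units are sold at 26 (assume they go to the highest-value buyers). The demand price at q = 14 is 37, so CS = ½ · [(118/3 - 26) + (37 - 26)] · 14 = 511/3.
Change in consumer surplus = 511/3 - 484/3 = 9.

9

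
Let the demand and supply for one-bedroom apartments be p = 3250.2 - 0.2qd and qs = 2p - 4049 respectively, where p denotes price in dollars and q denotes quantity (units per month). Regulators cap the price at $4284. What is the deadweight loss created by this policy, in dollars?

Rearranging demand gives qd = 16251 - 5p. Setting quantity demanded equal to quantity supplied, 16251 - 5p = 2p - 4049, gives p* = 2900 and q* = 1751.
The ceiling of 4284 is above the equilibrium price 2900, so it is not binding; the market clears at p* = 2900, q* = 1751.
Since the control does not bind, no trades are prevented and deadweight loss is zero.

0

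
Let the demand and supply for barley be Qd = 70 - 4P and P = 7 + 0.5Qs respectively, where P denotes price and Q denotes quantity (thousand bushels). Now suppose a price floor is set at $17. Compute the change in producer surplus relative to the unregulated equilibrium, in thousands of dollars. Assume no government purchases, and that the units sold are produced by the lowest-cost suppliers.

Rearranging supply gives Qs = 2P - 14. Setting quantity demanded equal to quantity supplied, 70 - 4P = 2P - 14, gives P* = 14 and Q* = 14.
Because the floor (17) lies above the market-clearing price, it is binding.
At P = 17: Qd = 70 - 4·17 = 2 and Qs = 2·17 - 14 = 20.
Producer surplus without the control is ½ · (14 - 7) · 14 = 49.
With the floor, 2 units are sold at 17. The supply price at Q = 2 is 8, so PS = ½ · [(17 - 7) + (17 - 8)] · 2 = 19.
Change in producer surplus = 19 - 49 = -30.

-30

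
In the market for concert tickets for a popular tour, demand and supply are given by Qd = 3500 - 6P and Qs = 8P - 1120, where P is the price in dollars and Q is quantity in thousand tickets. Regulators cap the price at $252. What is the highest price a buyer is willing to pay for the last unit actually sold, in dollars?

434

Without the control the market clears where 3500 - 6P = 8P - 1120, i.e. P* = 330 and Q* = 1520.
Since 252 < 330, the ceiling is binding.
At P = 252: Qd = 3500 - 6·252 = 1988 and Qs = 8·252 - 1120 = 896.
Only 896 units reach the market. On the demand curve, the marginal buyer's willingness to pay at Q = 896 is (3500 - 896)/6 = 434.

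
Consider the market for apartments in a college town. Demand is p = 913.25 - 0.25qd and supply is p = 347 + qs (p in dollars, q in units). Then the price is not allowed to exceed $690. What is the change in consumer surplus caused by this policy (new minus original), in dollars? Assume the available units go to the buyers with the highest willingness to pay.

36217.5

Rearranging demand gives qd = 3653 - 4p; rearranging supply gives qs = p - 347. In a free market, 3653 - 4p = p - 347 gives the equilibrium p* = 800, q* = 453.
The ceiling of 690 is below the equilibrium price 800, so it binds.
At p = 690: qd = 3653 - 4·690 = 893 and qs = 690 - 347 = 343.
Consumer surplus without the control is ½ · (913.25 - 800) · 453 = 25651.125.
With the ceiling, 343 units are sold at 690 (assume they go to the highest-value buyers). The demand price at q = 343 is 827.5, so CS = ½ · [(913.25 - 690) + (827.5 - 690)] · 343 = 61868.625.
Change in consumer surplus = 61868.625 - 25651.125 = 36217.5.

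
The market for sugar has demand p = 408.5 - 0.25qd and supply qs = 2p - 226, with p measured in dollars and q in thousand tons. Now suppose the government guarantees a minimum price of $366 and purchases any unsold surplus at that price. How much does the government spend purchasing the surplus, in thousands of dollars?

122976

Rearranging demand gives qd = 1634 - 4p. Without the control the market clears where 1634 - 4p = 2p - 226, i.e. p* = 310 and q* = 394.
The floor of 366 is above the equilibrium price 310, so it binds.
At p = 366: qd = 1634 - 4·366 = 170 and qs = 2·366 - 226 = 506.
Surplus = qs - qd = 336.
Government expenditure = surplus × support price = 336 × 366 = 122976.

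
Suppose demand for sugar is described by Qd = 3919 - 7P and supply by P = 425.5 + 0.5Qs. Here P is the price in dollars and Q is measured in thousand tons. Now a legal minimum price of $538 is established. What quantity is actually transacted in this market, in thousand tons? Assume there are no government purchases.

153

Rearranging supply gives Qs = 2P - 851. In a free market, 3919 - 7P = 2P - 851 gives the equilibrium P* = 530, Q* = 209.
Because the floor (538) lies above the market-clearing price, it is binding.
At P = 538: Qd = 3919 - 7·538 = 153 and Qs = 2·538 - 851 = 225.
The quantity actually transacted is the short side, demand: 153.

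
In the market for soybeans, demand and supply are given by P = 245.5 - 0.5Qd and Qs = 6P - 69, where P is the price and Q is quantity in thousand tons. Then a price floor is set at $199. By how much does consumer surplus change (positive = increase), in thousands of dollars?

Rearranging demand gives Qd = 491 - 2P. Equilibrium: 491 - 2P = 6P - 69, so 560 = 8P and P* = 70, Q* = 351.
The floor of 199 is above the equilibrium price 70, so it binds.
At P = 199: Qd = 491 - 2·199 = 93 and Qs = 6·199 - 69 = 1125.
Consumer surplus without the control is ½ · (245.5 - 70) · 351 = 30800.25.
With the floor, consumers buy 93 units at 199, so CS = ½ · (245.5 - 199) · 93 = 2162.25.
Change in consumer surplus = 2162.25 - 30800.25 = -28638.

-28638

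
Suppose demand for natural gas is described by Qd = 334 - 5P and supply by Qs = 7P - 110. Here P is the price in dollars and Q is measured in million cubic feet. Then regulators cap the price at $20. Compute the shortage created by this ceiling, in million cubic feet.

204

In a free market, 334 - 5P = 7P - 110 gives the equilibrium P* = 37, Q* = 149.
Because the ceiling (20) lies below the market-clearing price, it is binding.
At P = 20: Qd = 334 - 5·20 = 234 and Qs = 7·20 - 110 = 30.
Shortage = Qd - Qs = 234 - 30 = 204.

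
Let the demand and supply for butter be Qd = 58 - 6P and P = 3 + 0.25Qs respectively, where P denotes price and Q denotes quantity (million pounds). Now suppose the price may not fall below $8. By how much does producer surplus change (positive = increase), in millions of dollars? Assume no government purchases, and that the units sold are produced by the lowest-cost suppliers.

Rearranging supply gives Qs = 4P - 12. In a free market, 58 - 6P = 4P - 12 gives the equilibrium P* = 7, Q* = 16.
The floor of 8 is above the equilibrium price 7, so it binds.
At P = 8: Qd = 58 - 6·8 = 10 and Qs = 4·8 - 12 = 20.
Producer surplus without the control is ½ · (7 - 3) · 16 = 32.
With the floor, 10 units are sold at 8. The supply price at Q = 10 is 5.5, so PS = ½ · [(8 - 3) + (8 - 5.5)] · 10 = 37.5.
Change in producer surplus = 37.5 - 32 = 5.5.

5.5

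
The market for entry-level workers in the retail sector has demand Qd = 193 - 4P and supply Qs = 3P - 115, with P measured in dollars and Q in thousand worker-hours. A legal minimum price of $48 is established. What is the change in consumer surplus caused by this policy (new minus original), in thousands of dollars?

Setting quantity demanded equal to quantity supplied, 193 - 4P = 3P - 115, gives P* = 44 and Q* = 17.
The floor of 48 is above the equilibrium price 44, so it binds.
At P = 48: Qd = 193 - 4·48 = 1 and Qs = 3·48 - 115 = 29.
Consumer surplus without the control is ½ · (48.25 - 44) · 17 = 36.125.
With the floor, consumers buy 1 units at 48, so CS = ½ · (48.25 - 48) · 1 = 0.125.
Change in consumer surplus = 0.125 - 36.125 = -36.

-36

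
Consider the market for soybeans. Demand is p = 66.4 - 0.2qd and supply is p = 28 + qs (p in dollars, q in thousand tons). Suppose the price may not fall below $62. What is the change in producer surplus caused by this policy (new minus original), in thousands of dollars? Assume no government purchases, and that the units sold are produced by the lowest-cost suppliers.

-6

Rearranging demand gives qd = 332 - 5p; rearranging supply gives qs = p - 28. In a free market, 332 - 5p = p - 28 gives the equilibrium p* = 60, q* = 32.
The floor of 62 is above the equilibrium price 60, so it binds.
At p = 62: qd = 332 - 5·62 = 22 and qs = 62 - 28 = 34.
Producer surplus without the control is ½ · (60 - 28) · 32 = 512.
With the floor, 22 units are sold at 62. The supply price at q = 22 is 50, so PS = ½ · [(62 - 28) + (62 - 50)] · 22 = 506.
Change in producer surplus = 506 - 512 = -6.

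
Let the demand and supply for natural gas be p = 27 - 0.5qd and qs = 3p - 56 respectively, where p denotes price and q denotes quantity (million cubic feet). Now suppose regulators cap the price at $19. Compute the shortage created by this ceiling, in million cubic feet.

15

Rearranging demand gives qd = 54 - 2p. Setting quantity demanded equal to quantity supplied, 54 - 2p = 3p - 56, gives p* = 22 and q* = 10.
Because the ceiling (19) lies below the market-clearing price, it is binding.
At p = 19: qd = 54 - 2·19 = 16 and qs = 3·19 - 56 = 1.
Shortage = qd - qs = 16 - 1 = 15.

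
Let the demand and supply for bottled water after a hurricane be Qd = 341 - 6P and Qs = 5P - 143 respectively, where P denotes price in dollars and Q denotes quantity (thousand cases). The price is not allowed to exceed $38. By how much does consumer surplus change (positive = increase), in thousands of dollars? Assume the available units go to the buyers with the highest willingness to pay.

Without the control the market clears where 341 - 6P = 5P - 143, i.e. P* = 44 and Q* = 77.
The ceiling of 38 is below the equilibrium price 44, so it binds.
At P = 38: Qd = 341 - 6·38 = 113 and Qs = 5·38 - 143 = 47.
Consumer surplus without the control is ½ · (341/6 - 44) · 77 = 5929/12.
With the ceiling, 47 units are sold at 38 (assume they go to the highest-value buyers). The demand price at Q = 47 is 49, so CS = ½ · [(341/6 - 38) + (49 - 38)] · 47 = 8413/12.
Change in consumer surplus = 8413/12 - 5929/12 = 207.

207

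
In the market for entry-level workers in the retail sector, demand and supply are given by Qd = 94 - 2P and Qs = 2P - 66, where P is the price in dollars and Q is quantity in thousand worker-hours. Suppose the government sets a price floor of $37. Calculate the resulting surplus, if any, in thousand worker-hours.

Equilibrium: 94 - 2P = 2P - 66, so 160 = 4P and P* = 40, Q* = 14.
Since 37 is below P* = 40, the floor does not bind and the free-market outcome prevails.
Since the control does not bind, there is no surplus.

0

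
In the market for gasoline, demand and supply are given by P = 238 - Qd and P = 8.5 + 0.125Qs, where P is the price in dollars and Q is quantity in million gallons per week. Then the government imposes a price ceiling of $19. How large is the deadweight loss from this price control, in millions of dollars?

Rearranging demand gives Qd = 238 - P; rearranging supply gives Qs = 8P - 68. In a free market, 238 - P = 8P - 68 gives the equilibrium P* = 34, Q* = 204.
Because the ceiling (19) lies below the market-clearing price, it is binding.
At P = 19: Qd = 238 - 19 = 219 and Qs = 8·19 - 68 = 84.
Quantity traded falls to 84. At Q = 84 the demand price is 238 - 84 = 154 and the supply price is (68 + 84)/8 = 19.
Deadweight loss = ½ · (154 - 19) · (204 - 84) = ½ · 135 · 120 = 8100.

8100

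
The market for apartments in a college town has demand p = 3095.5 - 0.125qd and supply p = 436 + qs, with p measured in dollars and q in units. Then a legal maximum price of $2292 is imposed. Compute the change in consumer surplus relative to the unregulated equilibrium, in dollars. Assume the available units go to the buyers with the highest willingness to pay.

Rearranging demand gives qd = 24764 - 8p; rearranging supply gives qs = p - 436. Without the control the market clears where 24764 - 8p = p - 436, i.e. p* = 2800 and q* = 2364.
The ceiling of 2292 is below the equilibrium price 2800, so it binds.
At p = 2292: qd = 24764 - 8·2292 = 6428 and qs = 2292 - 436 = 1856.
Consumer surplus without the control is ½ · (3095.5 - 2800) · 2364 = 349281.
With the ceiling, 1856 units are sold at 2292 (assume they go to the highest-value buyers). The demand price at q = 1856 is 2863.5, so CS = ½ · [(3095.5 - 2292) + (2863.5 - 2292)] · 1856 = 1276000.
Change in consumer surplus = 1276000 - 349281 = 926719.

926719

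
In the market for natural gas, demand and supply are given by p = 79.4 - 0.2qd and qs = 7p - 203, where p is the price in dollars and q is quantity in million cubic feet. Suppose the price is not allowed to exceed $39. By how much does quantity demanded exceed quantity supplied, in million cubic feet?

Rearranging demand gives qd = 397 - 5p. Equilibrium: 397 - 5p = 7p - 203, so 600 = 12p and p* = 50, q* = 147.
Since 39 < 50, the ceiling is binding.
At p = 39: qd = 397 - 5·39 = 202 and qs = 7·39 - 203 = 70.
Shortage = qd - qs = 202 - 70 = 132.

132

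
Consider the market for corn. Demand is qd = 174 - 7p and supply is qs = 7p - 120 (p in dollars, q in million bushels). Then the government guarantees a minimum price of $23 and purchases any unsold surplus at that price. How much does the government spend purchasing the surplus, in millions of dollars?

644

In a free market, 174 - 7p = 7p - 120 gives the equilibrium p* = 21, q* = 27.
The floor of 23 is above the equilibrium price 21, so it binds.
At p = 23: qd = 174 - 7·23 = 13 and qs = 7·23 - 120 = 41.
Surplus = qs - qd = 28.
Government expenditure = surplus × support price = 28 × 23 = 644.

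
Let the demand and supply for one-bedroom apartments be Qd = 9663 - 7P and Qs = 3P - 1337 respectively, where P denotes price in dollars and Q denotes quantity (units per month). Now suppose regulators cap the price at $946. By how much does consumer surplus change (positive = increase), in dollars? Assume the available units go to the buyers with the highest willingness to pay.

215908

Setting quantity demanded equal to quantity supplied, 9663 - 7P = 3P - 1337, gives P* = 1100 and Q* = 1963.
Since 946 < 1100, the ceiling is binding.
At P = 946: Qd = 9663 - 7·946 = 3041 and Qs = 3·946 - 1337 = 1501.
Consumer surplus without the control is ½ · (9663/7 - 1100) · 1963 = 3853369/14.
With the ceiling, 1501 units are sold at 946 (assume they go to the highest-value buyers). The demand price at Q = 1501 is 1166, so CS = ½ · [(9663/7 - 946) + (1166 - 946)] · 1501 = 6876081/14.
Change in consumer surplus = 6876081/14 - 3853369/14 = 215908.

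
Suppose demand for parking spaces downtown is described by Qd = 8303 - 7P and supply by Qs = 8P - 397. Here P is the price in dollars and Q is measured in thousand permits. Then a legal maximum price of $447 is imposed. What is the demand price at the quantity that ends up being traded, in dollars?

732

Equilibrium: 8303 - 7P = 8P - 397, so 8700 = 15P and P* = 580, Q* = 4243.
Since 447 < 580, the ceiling is binding.
At P = 447: Qd = 8303 - 7·447 = 5174 and Qs = 8·447 - 397 = 3179.
Only 3179 units reach the market. On the demand curve, the marginal buyer's willingness to pay at Q = 3179 is (8303 - 3179)/7 = 732.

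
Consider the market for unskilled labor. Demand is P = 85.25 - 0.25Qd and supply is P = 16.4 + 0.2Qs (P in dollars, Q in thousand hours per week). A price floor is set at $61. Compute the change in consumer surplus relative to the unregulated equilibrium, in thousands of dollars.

-1750

Rearranging demand gives Qd = 341 - 4P; rearranging supply gives Qs = 5P - 82. Setting quantity demanded equal to quantity supplied, 341 - 4P = 5P - 82, gives P* = 47 and Q* = 153.
Since 61 > 47, the floor is binding.
At P = 61: Qd = 341 - 4·61 = 97 and Qs = 5·61 - 82 = 223.
Consumer surplus without the control is ½ · (85.25 - 47) · 153 = 2926.125.
With the floor, consumers buy 97 units at 61, so CS = ½ · (85.25 - 61) · 97 = 1176.125.
Change in consumer surplus = 1176.125 - 2926.125 = -1750.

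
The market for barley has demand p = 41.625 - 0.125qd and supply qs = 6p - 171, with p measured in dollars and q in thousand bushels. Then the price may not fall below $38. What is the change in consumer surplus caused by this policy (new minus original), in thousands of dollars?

Rearranging demand gives qd = 333 - 8p. Equilibrium: 333 - 8p = 6p - 171, so 504 = 14p and p* = 36, q* = 45.
The floor of 38 is above the equilibrium price 36, so it binds.
At p = 38: qd = 333 - 8·38 = 29 and qs = 6·38 - 171 = 57.
Consumer surplus without the control is ½ · (41.625 - 36) · 45 = 126.5625.
With the floor, consumers buy 29 units at 38, so CS = ½ · (41.625 - 38) · 29 = 52.5625.
Change in consumer surplus = 52.5625 - 126.5625 = -74.

-74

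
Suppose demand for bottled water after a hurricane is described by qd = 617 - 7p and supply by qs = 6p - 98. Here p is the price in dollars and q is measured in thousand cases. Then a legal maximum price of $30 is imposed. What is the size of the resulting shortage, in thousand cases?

Without the control the market clears where 617 - 7p = 6p - 98, i.e. p* = 55 and q* = 232.
The ceiling of 30 is below the equilibrium price 55, so it binds.
At p = 30: qd = 617 - 7·30 = 407 and qs = 6·30 - 98 = 82.
Shortage = qd - qs = 407 - 82 = 325.

325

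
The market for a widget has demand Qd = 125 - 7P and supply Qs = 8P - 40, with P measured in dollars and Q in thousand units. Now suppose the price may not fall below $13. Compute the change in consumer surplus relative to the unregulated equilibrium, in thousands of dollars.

-82

In a free market, 125 - 7P = 8P - 40 gives the equilibrium P* = 11, Q* = 48.
The floor of 13 is above the equilibrium price 11, so it binds.
At P = 13: Qd = 125 - 7·13 = 34 and Qs = 8·13 - 40 = 64.
Consumer surplus without the control is ½ · (125/7 - 11) · 48 = 1152/7.
With the floor, consumers buy 34 units at 13, so CS = ½ · (125/7 - 13) · 34 = 578/7.
Change in consumer surplus = 578/7 - 1152/7 = -82.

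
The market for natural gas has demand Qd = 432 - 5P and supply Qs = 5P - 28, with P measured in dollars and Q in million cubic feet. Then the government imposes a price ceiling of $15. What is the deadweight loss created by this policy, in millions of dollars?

Equilibrium: 432 - 5P = 5P - 28, so 460 = 10P and P* = 46, Q* = 202.
The ceiling of 15 is below the equilibrium price 46, so it binds.
At P = 15: Qd = 432 - 5·15 = 357 and Qs = 5·15 - 28 = 47.
Quantity traded falls to 47. At Q = 47 the demand price is (432 - 47)/5 = 77 and the supply price is (28 + 47)/5 = 15.
Deadweight loss = ½ · (77 - 15) · (202 - 47) = ½ · 62 · 155 = 4805.

4805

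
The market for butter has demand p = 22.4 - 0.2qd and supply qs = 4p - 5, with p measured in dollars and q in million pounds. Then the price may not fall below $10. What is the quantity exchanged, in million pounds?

47

Rearranging demand gives qd = 112 - 5p. Setting quantity demanded equal to quantity supplied, 112 - 5p = 4p - 5, gives p* = 13 and q* = 47.
The floor of 10 is below the equilibrium price 13, so it is not binding; the market clears at p* = 13, q* = 47.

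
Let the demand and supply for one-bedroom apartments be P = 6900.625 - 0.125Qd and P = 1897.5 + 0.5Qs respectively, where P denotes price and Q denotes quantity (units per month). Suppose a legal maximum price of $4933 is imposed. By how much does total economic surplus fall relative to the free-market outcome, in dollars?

Rearranging demand gives Qd = 55205 - 8P; rearranging supply gives Qs = 2P - 3795. Equilibrium: 55205 - 8P = 2P - 3795, so 59000 = 10P and P* = 5900, Q* = 8005.
Since 4933 < 5900, the ceiling is binding.
At P = 4933: Qd = 55205 - 8·4933 = 15741 and Qs = 2·4933 - 3795 = 6071.
Quantity traded falls to 6071. At Q = 6071 the demand price is (55205 - 6071)/8 = 6141.75 and the supply price is (3795 + 6071)/2 = 4933.
Deadweight loss = ½ · (6141.75 - 4933) · (8005 - 6071) = ½ · 1208.75 · 1934 = 1168861.25.

1168861.25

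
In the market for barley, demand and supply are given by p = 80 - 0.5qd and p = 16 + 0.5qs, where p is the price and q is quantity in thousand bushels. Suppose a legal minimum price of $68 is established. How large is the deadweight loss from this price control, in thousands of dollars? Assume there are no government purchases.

800

Rearranging demand gives qd = 160 - 2p; rearranging supply gives qs = 2p - 32. In a free market, 160 - 2p = 2p - 32 gives the equilibrium p* = 48, q* = 64.
The floor of 68 is above the equilibrium price 48, so it binds.
At p = 68: qd = 160 - 2·68 = 24 and qs = 2·68 - 32 = 104.
Quantity traded falls to 24. At q = 24 the demand price is (160 - 24)/2 = 68 and the supply price is (32 + 24)/2 = 28.
Deadweight loss = ½ · (68 - 28) · (64 - 24) = ½ · 40 · 40 = 800.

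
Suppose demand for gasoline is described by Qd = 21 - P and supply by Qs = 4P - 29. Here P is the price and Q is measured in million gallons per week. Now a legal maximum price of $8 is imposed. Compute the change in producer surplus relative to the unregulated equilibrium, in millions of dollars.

Setting quantity demanded equal to quantity supplied, 21 - P = 4P - 29, gives P* = 10 and Q* = 11.
Since 8 < 10, the ceiling is binding.
At P = 8: Qd = 21 - 8 = 13 and Qs = 4·8 - 29 = 3.
Producer surplus without the control is ½ · (10 - 7.25) · 11 = 15.125.
With the ceiling, producers sell 3 units at 8, so PS = ½ · (8 - 7.25) · 3 = 1.125.
Change in producer surplus = 1.125 - 15.125 = -14.

-14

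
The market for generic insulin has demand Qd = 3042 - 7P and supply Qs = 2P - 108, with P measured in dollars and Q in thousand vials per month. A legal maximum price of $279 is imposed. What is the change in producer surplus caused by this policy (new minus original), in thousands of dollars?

Equilibrium: 3042 - 7P = 2P - 108, so 3150 = 9P and P* = 350, Q* = 592.
Because the ceiling (279) lies below the market-clearing price, it is binding.
At P = 279: Qd = 3042 - 7·279 = 1089 and Qs = 2·279 - 108 = 450.
Producer surplus without the control is ½ · (350 - 54) · 592 = 87616.
With the ceiling, producers sell 450 units at 279, so PS = ½ · (279 - 54) · 450 = 50625.
Change in producer surplus = 50625 - 87616 = -36991.

-36991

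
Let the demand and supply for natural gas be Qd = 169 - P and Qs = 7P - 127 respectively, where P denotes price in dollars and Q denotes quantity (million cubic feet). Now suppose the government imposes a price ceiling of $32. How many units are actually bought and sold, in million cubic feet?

Without the control the market clears where 169 - P = 7P - 127, i.e. P* = 37 and Q* = 132.
Since 32 < 37, the ceiling is binding.
At P = 32: Qd = 169 - 32 = 137 and Qs = 7·32 - 127 = 97.
The quantity actually transacted is the short side, supply: 97.

97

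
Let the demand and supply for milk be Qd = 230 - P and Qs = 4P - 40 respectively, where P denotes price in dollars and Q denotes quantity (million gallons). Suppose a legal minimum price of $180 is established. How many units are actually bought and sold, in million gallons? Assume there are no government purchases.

50

Setting quantity demanded equal to quantity supplied, 230 - P = 4P - 40, gives P* = 54 and Q* = 176.
Because the floor (180) lies above the market-clearing price, it is binding.
At P = 180: Qd = 230 - 180 = 50 and Qs = 4·180 - 40 = 680.
The quantity actually transacted is the short side, demand: 50.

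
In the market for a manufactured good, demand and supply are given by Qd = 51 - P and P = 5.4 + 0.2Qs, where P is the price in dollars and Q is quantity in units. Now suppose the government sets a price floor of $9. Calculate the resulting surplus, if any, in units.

Rearranging supply gives Qs = 5P - 27. Without the control the market clears where 51 - P = 5P - 27, i.e. P* = 13 and Q* = 38.
Since 9 is below P* = 13, the floor does not bind and the free-market outcome prevails.
Since the control does not bind, there is no surplus.

0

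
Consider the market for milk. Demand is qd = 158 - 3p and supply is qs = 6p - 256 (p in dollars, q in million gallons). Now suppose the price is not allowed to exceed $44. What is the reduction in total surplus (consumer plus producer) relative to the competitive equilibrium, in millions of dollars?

Without the control the market clears where 158 - 3p = 6p - 256, i.e. p* = 46 and q* = 20.
The ceiling of 44 is below the equilibrium price 46, so it binds.
At p = 44: qd = 158 - 3·44 = 26 and qs = 6·44 - 256 = 8.
Quantity traded falls to 8. At q = 8 the demand price is (158 - 8)/3 = 50 and the supply price is (256 + 8)/6 = 44.
Deadweight loss = ½ · (50 - 44) · (20 - 8) = ½ · 6 · 12 = 36.

36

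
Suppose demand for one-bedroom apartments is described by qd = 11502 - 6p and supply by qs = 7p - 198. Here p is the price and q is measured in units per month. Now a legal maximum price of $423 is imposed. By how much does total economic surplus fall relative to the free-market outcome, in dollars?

Equilibrium: 11502 - 6p = 7p - 198, so 11700 = 13p and p* = 900, q* = 6102.
Since 423 < 900, the ceiling is binding.
At p = 423: qd = 11502 - 6·423 = 8964 and qs = 7·423 - 198 = 2763.
Quantity traded falls to 2763. At q = 2763 the demand price is (11502 - 2763)/6 = 1456.5 and the supply price is (198 + 2763)/7 = 423.
Deadweight loss = ½ · (1456.5 - 423) · (6102 - 2763) = ½ · 1033.5 · 3339 = 1725428.25.

1725428.25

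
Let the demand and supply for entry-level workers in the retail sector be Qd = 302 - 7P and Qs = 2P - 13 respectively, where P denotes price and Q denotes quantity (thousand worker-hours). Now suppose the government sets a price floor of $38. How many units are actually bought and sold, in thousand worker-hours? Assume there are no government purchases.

Without the control the market clears where 302 - 7P = 2P - 13, i.e. P* = 35 and Q* = 57.
The floor of 38 is above the equilibrium price 35, so it binds.
At P = 38: Qd = 302 - 7·38 = 36 and Qs = 2·38 - 13 = 63.
The quantity actually transacted is the short side, demand: 36.

36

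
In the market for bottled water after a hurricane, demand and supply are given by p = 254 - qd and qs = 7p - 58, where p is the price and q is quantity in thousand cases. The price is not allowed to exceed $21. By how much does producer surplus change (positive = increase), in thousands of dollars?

Rearranging demand gives qd = 254 - p. Setting quantity demanded equal to quantity supplied, 254 - p = 7p - 58, gives p* = 39 and q* = 215.
The ceiling of 21 is below the equilibrium price 39, so it binds.
At p = 21: qd = 254 - 21 = 233 and qs = 7·21 - 58 = 89.
Producer surplus without the control is ½ · (39 - 58/7) · 215 = 46225/14.
With the ceiling, producers sell 89 units at 21, so PS = ½ · (21 - 58/7) · 89 = 7921/14.
Change in producer surplus = 7921/14 - 46225/14 = -2736.

-2736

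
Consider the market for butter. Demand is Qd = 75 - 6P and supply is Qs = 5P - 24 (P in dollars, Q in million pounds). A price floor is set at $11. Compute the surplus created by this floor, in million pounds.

Equilibrium: 75 - 6P = 5P - 24, so 99 = 11P and P* = 9, Q* = 21.
Since 11 > 9, the floor is binding.
At P = 11: Qd = 75 - 6·11 = 9 and Qs = 5·11 - 24 = 31.
Surplus = Qs - Qd = 31 - 9 = 22.

22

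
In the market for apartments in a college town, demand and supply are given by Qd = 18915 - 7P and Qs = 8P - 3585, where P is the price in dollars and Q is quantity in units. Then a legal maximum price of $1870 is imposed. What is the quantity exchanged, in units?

Without the control the market clears where 18915 - 7P = 8P - 3585, i.e. P* = 1500 and Q* = 8415.
The ceiling of 1870 is above the equilibrium price 1500, so it is not binding; the market clears at P* = 1500, Q* = 8415.

8415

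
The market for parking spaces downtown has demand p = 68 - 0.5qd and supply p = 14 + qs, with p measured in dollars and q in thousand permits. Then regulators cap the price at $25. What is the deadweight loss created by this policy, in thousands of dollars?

Rearranging demand gives qd = 136 - 2p; rearranging supply gives qs = p - 14. Setting quantity demanded equal to quantity supplied, 136 - 2p = p - 14, gives p* = 50 and q* = 36.
The ceiling of 25 is below the equilibrium price 50, so it binds.
At p = 25: qd = 136 - 2·25 = 86 and qs = 25 - 14 = 11.
Quantity traded falls to 11. At q = 11 the demand price is (136 - 11)/2 = 62.5 and the supply price is 14 + 11 = 25.
Deadweight loss = ½ · (62.5 - 25) · (36 - 11) = ½ · 37.5 · 25 = 468.75.

468.75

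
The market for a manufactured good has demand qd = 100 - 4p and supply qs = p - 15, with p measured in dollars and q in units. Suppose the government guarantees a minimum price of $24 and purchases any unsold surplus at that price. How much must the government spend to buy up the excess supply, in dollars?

Equilibrium: 100 - 4p = p - 15, so 115 = 5p and p* = 23, q* = 8.
Because the floor (24) lies above the market-clearing price, it is binding.
At p = 24: qd = 100 - 4·24 = 4 and qs = 24 - 15 = 9.
Surplus = qs - qd = 5.
Government expenditure = surplus × support price = 5 × 24 = 120.

120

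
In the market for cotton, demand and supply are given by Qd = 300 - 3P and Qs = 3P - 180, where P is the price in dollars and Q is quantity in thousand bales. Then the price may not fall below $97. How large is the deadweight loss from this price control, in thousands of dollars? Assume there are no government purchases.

867

Without the control the market clears where 300 - 3P = 3P - 180, i.e. P* = 80 and Q* = 60.
The floor of 97 is above the equilibrium price 80, so it binds.
At P = 97: Qd = 300 - 3·97 = 9 and Qs = 3·97 - 180 = 111.
Quantity traded falls to 9. At Q = 9 the demand price is (300 - 9)/3 = 97 and the supply price is (180 + 9)/3 = 63.
Deadweight loss = ½ · (97 - 63) · (60 - 9) = ½ · 34 · 51 = 867.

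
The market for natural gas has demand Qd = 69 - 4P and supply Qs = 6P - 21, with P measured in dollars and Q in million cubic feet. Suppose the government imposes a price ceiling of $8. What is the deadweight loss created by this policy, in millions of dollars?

Equilibrium: 69 - 4P = 6P - 21, so 90 = 10P and P* = 9, Q* = 33.
Since 8 < 9, the ceiling is binding.
At P = 8: Qd = 69 - 4·8 = 37 and Qs = 6·8 - 21 = 27.
Quantity traded falls to 27. At Q = 27 the demand price is (69 - 27)/4 = 10.5 and the supply price is (21 + 27)/6 = 8.
Deadweight loss = ½ · (10.5 - 8) · (33 - 27) = ½ · 2.5 · 6 = 7.5.

7.5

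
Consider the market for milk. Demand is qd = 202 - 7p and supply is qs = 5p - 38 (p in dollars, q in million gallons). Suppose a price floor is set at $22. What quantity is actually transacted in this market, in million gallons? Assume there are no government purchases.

48

Equilibrium: 202 - 7p = 5p - 38, so 240 = 12p and p* = 20, q* = 62.
The floor of 22 is above the equilibrium price 20, so it binds.
At p = 22: qd = 202 - 7·22 = 48 and qs = 5·22 - 38 = 72.
The quantity actually transacted is the short side, demand: 48.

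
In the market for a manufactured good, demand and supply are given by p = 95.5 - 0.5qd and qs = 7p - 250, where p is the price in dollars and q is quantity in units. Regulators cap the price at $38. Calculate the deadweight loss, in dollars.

1905.75

Rearranging demand gives qd = 191 - 2p. Equilibrium: 191 - 2p = 7p - 250, so 441 = 9p and p* = 49, q* = 93.
Because the ceiling (38) lies below the market-clearing price, it is binding.
At p = 38: qd = 191 - 2·38 = 115 and qs = 7·38 - 250 = 16.
Quantity traded falls to 16. At q = 16 the demand price is (191 - 16)/2 = 87.5 and the supply price is (250 + 16)/7 = 38.
Deadweight loss = ½ · (87.5 - 38) · (93 - 16) = ½ · 49.5 · 77 = 1905.75.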